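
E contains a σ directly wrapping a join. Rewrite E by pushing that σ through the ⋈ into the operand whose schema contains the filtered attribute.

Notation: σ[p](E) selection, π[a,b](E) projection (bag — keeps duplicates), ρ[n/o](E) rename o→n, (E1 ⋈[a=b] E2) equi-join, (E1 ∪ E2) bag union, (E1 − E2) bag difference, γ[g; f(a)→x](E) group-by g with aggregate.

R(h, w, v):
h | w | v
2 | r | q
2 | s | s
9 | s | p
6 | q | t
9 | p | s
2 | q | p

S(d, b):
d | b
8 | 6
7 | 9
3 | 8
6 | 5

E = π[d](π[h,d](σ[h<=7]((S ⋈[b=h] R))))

σ filters on h, owned by the right side.
E' = π[d](π[h,d]((S ⋈[b=h] σ[h<=7](R))))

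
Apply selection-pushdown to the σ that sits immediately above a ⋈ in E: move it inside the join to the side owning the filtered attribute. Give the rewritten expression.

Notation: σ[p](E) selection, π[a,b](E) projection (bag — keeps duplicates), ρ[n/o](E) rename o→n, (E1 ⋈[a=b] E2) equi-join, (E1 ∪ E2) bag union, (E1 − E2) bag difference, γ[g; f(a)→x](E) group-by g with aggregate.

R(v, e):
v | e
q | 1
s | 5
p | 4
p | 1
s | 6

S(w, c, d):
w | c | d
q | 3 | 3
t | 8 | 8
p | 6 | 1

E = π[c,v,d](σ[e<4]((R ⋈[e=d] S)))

σ filters on e, owned by the left side.
E' = π[c,v,d]((σ[e<4](R) ⋈[e=d] S))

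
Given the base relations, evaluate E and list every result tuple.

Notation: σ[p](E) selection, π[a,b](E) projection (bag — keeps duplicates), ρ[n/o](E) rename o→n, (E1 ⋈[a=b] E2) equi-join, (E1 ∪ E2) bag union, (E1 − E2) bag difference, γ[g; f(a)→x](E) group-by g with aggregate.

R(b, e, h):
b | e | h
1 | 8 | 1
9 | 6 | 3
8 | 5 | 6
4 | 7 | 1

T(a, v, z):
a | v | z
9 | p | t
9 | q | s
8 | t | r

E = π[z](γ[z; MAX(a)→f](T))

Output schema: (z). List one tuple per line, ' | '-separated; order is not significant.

Per-node cardinality:
  T → 3
  γ[z; MAX(a)→f](T) → 3
  π[z](γ[z; MAX(a)→f](T)) → 3

== RESULT ==
z
r
s
t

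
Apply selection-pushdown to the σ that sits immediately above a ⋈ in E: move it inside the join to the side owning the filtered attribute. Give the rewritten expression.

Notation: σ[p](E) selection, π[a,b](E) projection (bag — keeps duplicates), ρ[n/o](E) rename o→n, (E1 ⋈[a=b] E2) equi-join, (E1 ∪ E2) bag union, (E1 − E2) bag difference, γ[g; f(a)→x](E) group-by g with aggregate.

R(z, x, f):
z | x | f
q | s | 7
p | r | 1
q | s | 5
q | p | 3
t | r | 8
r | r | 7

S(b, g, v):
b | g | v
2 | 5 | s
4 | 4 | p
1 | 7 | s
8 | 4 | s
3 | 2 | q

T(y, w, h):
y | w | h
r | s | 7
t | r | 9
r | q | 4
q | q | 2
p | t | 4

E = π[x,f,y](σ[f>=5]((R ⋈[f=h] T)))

σ filters on f, owned by the left side.
E' = π[x,f,y]((σ[f>=5](R) ⋈[f=h] T))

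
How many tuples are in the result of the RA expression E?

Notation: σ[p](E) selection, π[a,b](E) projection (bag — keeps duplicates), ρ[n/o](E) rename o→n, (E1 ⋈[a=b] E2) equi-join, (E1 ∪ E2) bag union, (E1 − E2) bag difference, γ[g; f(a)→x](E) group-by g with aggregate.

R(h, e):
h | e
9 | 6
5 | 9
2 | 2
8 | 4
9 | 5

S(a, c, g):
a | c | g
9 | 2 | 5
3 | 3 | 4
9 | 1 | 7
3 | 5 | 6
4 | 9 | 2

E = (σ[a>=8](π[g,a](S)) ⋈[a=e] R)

Subexpression sizes:
  S → 5
  π[g,a](S) → 5
  σ[a>=8](π[g,a](S)) → 2
  R → 5
  (σ[a>=8](π[g,a](S)) ⋈[a=e] R) → 2

|E| = 2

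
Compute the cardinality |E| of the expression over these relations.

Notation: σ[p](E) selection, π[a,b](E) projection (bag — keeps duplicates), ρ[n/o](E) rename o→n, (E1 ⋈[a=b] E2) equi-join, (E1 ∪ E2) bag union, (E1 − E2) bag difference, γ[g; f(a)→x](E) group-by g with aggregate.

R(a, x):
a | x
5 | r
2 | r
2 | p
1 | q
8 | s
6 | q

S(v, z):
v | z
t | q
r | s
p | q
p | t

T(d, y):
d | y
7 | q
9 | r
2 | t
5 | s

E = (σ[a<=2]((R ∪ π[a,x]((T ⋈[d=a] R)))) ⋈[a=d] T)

Subexpression sizes:
  R → 6
  T → 4
  R → 6
  (T ⋈[d=a] R) → 3
  π[a,x]((T ⋈[d=a] R)) → 3
  (R ∪ π[a,x]((T ⋈[d=a] R))) → 9
  σ[a<=2]((R ∪ π[a,x]((T ⋈[d=a] R)))) → 5
  T → 4
  (σ[a<=2]((R ∪ π[a,x]((T ⋈[d=a] R)))) ⋈[a=d] T) → 4

|E| = 4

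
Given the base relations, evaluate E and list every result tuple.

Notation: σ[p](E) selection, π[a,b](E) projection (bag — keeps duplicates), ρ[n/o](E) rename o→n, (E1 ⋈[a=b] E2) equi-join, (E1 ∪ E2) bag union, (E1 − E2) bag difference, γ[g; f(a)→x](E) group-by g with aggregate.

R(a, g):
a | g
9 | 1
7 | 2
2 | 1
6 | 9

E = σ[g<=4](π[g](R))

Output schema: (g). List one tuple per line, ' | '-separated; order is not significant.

Per-node cardinality:
  R → 4
  π[g](R) → 4
  σ[g<=4](π[g](R)) → 3

== RESULT ==
g
1
1
2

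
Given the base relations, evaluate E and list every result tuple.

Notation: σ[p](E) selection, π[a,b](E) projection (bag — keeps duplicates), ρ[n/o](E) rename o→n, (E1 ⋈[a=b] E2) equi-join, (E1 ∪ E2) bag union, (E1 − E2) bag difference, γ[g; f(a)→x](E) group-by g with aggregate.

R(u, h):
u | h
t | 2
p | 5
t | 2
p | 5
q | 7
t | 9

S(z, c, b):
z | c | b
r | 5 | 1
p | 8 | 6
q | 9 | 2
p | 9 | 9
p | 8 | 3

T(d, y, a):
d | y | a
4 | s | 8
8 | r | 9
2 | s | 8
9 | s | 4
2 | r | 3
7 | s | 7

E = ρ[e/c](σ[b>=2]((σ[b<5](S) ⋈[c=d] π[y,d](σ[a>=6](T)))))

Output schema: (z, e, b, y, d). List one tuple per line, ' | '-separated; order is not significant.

Row counts bottom-up:
  S → 5
  σ[b<5](S) → 3
  T → 6
  σ[a>=6](T) → 4
  π[y,d](σ[a>=6](T)) → 4
  (σ[b<5](S) ⋈[c=d] π[y,d](σ[a>=6](T))) → 1
  σ[b>=2]((σ[b<5](S) ⋈[c=d] π[y,d](σ[a>=6](T)))) → 1
  ρ[e/c](σ[b>=2]((σ[b<5](S) ⋈[c=d] π[y,d](σ[a>=6](T))))) → 1

== RESULT ==
z | e | b | y | d
p | 8 | 3 | r | 8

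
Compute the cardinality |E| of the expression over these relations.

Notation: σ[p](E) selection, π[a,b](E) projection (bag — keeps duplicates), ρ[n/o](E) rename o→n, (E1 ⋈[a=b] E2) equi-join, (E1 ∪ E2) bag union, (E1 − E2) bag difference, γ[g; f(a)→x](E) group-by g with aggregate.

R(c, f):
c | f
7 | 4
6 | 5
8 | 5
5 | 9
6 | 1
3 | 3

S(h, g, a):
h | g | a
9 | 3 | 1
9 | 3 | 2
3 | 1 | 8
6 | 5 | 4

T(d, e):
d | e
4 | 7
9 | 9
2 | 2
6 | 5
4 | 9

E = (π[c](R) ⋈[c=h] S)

Per-node cardinality:
  R → 6
  π[c](R) → 6
  S → 4
  (π[c](R) ⋈[c=h] S) → 3

|E| = 3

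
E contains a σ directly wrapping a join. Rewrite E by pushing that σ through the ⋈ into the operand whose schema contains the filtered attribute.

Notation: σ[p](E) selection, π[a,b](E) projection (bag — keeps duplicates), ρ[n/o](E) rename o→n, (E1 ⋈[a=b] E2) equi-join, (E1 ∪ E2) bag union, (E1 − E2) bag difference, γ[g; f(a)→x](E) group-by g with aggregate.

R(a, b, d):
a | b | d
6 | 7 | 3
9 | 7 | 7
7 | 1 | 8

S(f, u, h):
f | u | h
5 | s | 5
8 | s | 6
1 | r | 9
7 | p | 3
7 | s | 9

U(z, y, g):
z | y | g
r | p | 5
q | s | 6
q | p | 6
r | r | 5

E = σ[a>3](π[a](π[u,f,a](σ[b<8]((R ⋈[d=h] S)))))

σ filters on b, owned by the left side.
E' = σ[a>3](π[a](π[u,f,a]((σ[b<8](R) ⋈[d=h] S))))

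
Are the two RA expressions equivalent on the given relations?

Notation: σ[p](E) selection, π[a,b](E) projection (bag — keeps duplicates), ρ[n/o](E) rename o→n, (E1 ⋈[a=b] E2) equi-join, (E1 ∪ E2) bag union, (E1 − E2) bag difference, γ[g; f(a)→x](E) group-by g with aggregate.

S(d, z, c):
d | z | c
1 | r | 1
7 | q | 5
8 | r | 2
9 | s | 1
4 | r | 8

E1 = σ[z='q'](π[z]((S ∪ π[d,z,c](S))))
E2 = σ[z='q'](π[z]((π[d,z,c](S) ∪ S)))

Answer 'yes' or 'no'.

E1 per-node cardinality:
  S → 5
  S → 5
  π[d,z,c](S) → 5
  (S ∪ π[d,z,c](S)) → 10
  π[z]((S ∪ π[d,z,c](S))) → 10
  σ[z='q'](π[z]((S ∪ π[d,z,c](S)))) → 2
E2 per-node cardinality:
  S → 5
  π[d,z,c](S) → 5
  S → 5
  (π[d,z,c](S) ∪ S) → 10
  π[z]((π[d,z,c](S) ∪ S)) → 10
  σ[z='q'](π[z]((π[d,z,c](S) ∪ S))) → 2

E1 and E2 produce the same multiset:
z
q
q

yes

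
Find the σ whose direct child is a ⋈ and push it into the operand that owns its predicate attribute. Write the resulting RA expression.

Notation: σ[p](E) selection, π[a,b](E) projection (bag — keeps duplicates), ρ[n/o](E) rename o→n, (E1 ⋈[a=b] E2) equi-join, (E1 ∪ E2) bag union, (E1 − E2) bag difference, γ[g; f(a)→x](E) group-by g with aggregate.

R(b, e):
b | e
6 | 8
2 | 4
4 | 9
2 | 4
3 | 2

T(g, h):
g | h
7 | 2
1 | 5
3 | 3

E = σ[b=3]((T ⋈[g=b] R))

σ filters on b, owned by the right side.
E' = (T ⋈[g=b] σ[b=3](R))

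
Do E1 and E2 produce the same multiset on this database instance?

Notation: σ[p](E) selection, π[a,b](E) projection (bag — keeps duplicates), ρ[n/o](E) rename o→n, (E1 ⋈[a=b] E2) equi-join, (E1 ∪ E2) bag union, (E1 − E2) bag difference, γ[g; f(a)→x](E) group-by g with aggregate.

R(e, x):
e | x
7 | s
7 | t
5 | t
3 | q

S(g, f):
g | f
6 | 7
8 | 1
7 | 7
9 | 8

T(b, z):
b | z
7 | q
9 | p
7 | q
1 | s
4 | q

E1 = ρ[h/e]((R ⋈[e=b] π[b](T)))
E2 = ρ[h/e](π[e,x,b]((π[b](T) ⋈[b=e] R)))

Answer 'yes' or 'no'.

E1 row counts bottom-up:
  R → 4
  T → 5
  π[b](T) → 5
  (R ⋈[e=b] π[b](T)) → 4
  ρ[h/e]((R ⋈[e=b] π[b](T))) → 4
E2 row counts bottom-up:
  T → 5
  π[b](T) → 5
  R → 4
  (π[b](T) ⋈[b=e] R) → 4
  π[e,x,b]((π[b](T) ⋈[b=e] R)) → 4
  ρ[h/e](π[e,x,b]((π[b](T) ⋈[b=e] R))) → 4

E1 and E2 produce the same multiset:
h | x | b
7 | s | 7
7 | s | 7
7 | t | 7
7 | t | 7

yes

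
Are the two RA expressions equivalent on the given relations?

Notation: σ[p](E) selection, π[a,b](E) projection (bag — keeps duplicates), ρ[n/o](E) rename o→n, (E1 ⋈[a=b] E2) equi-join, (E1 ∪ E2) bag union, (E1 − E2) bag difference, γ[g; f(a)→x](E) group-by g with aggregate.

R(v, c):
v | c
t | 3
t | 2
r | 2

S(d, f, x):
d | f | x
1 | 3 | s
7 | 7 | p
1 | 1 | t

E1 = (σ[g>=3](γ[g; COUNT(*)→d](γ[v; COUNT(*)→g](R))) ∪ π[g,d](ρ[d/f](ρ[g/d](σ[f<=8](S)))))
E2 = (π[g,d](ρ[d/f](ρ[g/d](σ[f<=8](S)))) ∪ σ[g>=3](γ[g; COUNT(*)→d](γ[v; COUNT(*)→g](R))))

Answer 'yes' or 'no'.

E1 row counts bottom-up:
  R → 3
  γ[v; COUNT(*)→g](R) → 2
  γ[g; COUNT(*)→d](γ[v; COUNT(*)→g](R)) → 2
  σ[g>=3](γ[g; COUNT(*)→d](γ[v; COUNT(*)→g](R))) → 0
  S → 3
  σ[f<=8](S) → 3
  ρ[g/d](σ[f<=8](S)) → 3
  ρ[d/f](ρ[g/d](σ[f<=8](S))) → 3
  π[g,d](ρ[d/f](ρ[g/d](σ[f<=8](S)))) → 3
  (σ[g>=3](γ[g; COUNT(*)→d](γ[v; COUNT(*)→g](R))) ∪ π[g,d](ρ[d/f](ρ[g/d](σ[f<=8](S))))) → 3
E2 row counts bottom-up:
  S → 3
  σ[f<=8](S) → 3
  ρ[g/d](σ[f<=8](S)) → 3
  ρ[d/f](ρ[g/d](σ[f<=8](S))) → 3
  π[g,d](ρ[d/f](ρ[g/d](σ[f<=8](S)))) → 3
  R → 3
  γ[v; COUNT(*)→g](R) → 2
  γ[g; COUNT(*)→d](γ[v; COUNT(*)→g](R)) → 2
  σ[g>=3](γ[g; COUNT(*)→d](γ[v; COUNT(*)→g](R))) → 0
  (π[g,d](ρ[d/f](ρ[g/d](σ[f<=8](S)))) ∪ σ[g>=3](γ[g; COUNT(*)→d](γ[v; COUNT(*)→g](R)))) → 3

E1 and E2 produce the same multiset:
g | d
1 | 1
1 | 3
7 | 7

yes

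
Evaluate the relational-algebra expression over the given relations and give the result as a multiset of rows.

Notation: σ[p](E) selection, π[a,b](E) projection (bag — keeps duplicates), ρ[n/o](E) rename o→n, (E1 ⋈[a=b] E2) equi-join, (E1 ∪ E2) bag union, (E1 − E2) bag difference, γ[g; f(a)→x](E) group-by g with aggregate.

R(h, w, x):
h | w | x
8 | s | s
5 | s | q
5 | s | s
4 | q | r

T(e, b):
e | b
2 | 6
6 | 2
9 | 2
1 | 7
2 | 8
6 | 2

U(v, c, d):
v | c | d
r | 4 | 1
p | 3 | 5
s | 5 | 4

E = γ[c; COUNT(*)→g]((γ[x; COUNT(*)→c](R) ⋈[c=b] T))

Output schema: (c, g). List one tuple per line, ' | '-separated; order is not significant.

Row counts bottom-up:
  R → 4
  γ[x; COUNT(*)→c](R) → 3
  T → 6
  (γ[x; COUNT(*)→c](R) ⋈[c=b] T) → 3
  γ[c; COUNT(*)→g]((γ[x; COUNT(*)→c](R) ⋈[c=b] T)) → 1

== RESULT ==
c | g
2 | 3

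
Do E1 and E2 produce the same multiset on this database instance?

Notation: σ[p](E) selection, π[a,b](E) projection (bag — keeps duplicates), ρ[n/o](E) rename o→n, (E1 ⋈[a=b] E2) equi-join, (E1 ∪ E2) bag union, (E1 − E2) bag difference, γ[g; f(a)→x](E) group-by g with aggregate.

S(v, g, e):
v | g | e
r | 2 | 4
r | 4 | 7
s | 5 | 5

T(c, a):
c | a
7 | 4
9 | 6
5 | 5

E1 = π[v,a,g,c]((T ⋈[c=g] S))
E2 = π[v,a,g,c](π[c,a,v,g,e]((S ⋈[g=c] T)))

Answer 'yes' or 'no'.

E1 stepwise |·|:
  T → 3
  S → 3
  (T ⋈[c=g] S) → 1
  π[v,a,g,c]((T ⋈[c=g] S)) → 1
E2 stepwise |·|:
  S → 3
  T → 3
  (S ⋈[g=c] T) → 1
  π[c,a,v,g,e]((S ⋈[g=c] T)) → 1
  π[v,a,g,c](π[c,a,v,g,e]((S ⋈[g=c] T))) → 1

E1 and E2 produce the same multiset:
v | a | g | c
s | 5 | 5 | 5

yes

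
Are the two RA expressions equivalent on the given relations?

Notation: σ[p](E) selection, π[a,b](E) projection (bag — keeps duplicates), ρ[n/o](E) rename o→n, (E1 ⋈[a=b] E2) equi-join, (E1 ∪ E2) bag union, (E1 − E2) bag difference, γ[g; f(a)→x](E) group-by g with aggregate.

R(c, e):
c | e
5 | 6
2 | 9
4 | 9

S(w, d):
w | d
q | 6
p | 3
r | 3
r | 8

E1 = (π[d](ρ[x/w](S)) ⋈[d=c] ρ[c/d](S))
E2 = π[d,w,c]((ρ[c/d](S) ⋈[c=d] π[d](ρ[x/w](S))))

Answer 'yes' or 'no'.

E1 subexpression sizes:
  S → 4
  ρ[x/w](S) → 4
  π[d](ρ[x/w](S)) → 4
  S → 4
  ρ[c/d](S) → 4
  (π[d](ρ[x/w](S)) ⋈[d=c] ρ[c/d](S)) → 6
E2 subexpression sizes:
  S → 4
  ρ[c/d](S) → 4
  S → 4
  ρ[x/w](S) → 4
  π[d](ρ[x/w](S)) → 4
  (ρ[c/d](S) ⋈[c=d] π[d](ρ[x/w](S))) → 6
  π[d,w,c]((ρ[c/d](S) ⋈[c=d] π[d](ρ[x/w](S)))) → 6

E1 and E2 produce the same multiset:
d | w | c
3 | p | 3
3 | p | 3
3 | r | 3
3 | r | 3
6 | q | 6
8 | r | 8

yes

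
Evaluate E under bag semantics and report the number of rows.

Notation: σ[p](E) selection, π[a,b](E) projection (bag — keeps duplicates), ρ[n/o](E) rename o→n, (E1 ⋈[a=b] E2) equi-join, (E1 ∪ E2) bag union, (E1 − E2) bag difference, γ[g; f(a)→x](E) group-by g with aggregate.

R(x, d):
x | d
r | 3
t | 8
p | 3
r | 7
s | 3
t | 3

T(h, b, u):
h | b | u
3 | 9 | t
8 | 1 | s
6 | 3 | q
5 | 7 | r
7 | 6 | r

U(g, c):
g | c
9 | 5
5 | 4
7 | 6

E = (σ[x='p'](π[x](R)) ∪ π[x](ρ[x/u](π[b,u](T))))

Stepwise |·|:
  R → 6
  π[x](R) → 6
  σ[x='p'](π[x](R)) → 1
  T → 5
  π[b,u](T) → 5
  ρ[x/u](π[b,u](T)) → 5
  π[x](ρ[x/u](π[b,u](T))) → 5
  (σ[x='p'](π[x](R)) ∪ π[x](ρ[x/u](π[b,u](T)))) → 6

|E| = 6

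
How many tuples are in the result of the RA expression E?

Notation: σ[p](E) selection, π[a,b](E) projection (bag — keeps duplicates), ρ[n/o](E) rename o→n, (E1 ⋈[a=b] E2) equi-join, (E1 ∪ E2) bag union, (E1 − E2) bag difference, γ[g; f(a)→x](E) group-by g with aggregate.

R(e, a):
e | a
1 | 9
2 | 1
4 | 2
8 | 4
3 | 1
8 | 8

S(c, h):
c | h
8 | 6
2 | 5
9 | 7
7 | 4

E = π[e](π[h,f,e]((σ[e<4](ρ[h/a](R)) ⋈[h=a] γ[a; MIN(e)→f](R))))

Row counts bottom-up:
  R → 6
  ρ[h/a](R) → 6
  σ[e<4](ρ[h/a](R)) → 3
  R → 6
  γ[a; MIN(e)→f](R) → 5
  (σ[e<4](ρ[h/a](R)) ⋈[h=a] γ[a; MIN(e)→f](R)) → 3
  π[h,f,e]((σ[e<4](ρ[h/a](R)) ⋈[h=a] γ[a; MIN(e)→f](R))) → 3
  π[e](π[h,f,e]((σ[e<4](ρ[h/a](R)) ⋈[h=a] γ[a; MIN(e)→f](R)))) → 3

|E| = 3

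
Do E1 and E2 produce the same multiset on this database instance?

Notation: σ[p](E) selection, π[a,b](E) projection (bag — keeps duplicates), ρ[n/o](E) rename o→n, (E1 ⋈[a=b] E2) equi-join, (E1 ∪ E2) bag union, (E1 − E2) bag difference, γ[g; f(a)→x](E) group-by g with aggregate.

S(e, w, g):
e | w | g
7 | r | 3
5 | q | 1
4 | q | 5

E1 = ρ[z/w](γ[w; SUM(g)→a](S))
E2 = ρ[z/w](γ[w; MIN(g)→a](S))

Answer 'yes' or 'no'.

E1 subexpression sizes:
  S → 3
  γ[w; SUM(g)→a](S) → 2
  ρ[z/w](γ[w; SUM(g)→a](S)) → 2
E2 subexpression sizes:
  S → 3
  γ[w; MIN(g)→a](S) → 2
  ρ[z/w](γ[w; MIN(g)→a](S)) → 2

E1 result:
z | a
q | 6
r | 3
E2 result:
z | a
q | 1
r | 3
Witness: ('q', 6) appears 1× in E1 but 0× in E2.

no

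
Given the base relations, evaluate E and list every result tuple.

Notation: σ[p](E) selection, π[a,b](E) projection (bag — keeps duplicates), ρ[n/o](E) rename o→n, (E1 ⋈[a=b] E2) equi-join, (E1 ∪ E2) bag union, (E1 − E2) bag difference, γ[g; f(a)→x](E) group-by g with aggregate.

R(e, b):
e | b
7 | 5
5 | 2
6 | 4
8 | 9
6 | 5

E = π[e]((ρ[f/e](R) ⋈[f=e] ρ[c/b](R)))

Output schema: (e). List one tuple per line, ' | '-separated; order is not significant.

Subexpression sizes:
  R → 5
  ρ[f/e](R) → 5
  R → 5
  ρ[c/b](R) → 5
  (ρ[f/e](R) ⋈[f=e] ρ[c/b](R)) → 7
  π[e]((ρ[f/e](R) ⋈[f=e] ρ[c/b](R))) → 7

== RESULT ==
e
5
6
6
6
6
7
8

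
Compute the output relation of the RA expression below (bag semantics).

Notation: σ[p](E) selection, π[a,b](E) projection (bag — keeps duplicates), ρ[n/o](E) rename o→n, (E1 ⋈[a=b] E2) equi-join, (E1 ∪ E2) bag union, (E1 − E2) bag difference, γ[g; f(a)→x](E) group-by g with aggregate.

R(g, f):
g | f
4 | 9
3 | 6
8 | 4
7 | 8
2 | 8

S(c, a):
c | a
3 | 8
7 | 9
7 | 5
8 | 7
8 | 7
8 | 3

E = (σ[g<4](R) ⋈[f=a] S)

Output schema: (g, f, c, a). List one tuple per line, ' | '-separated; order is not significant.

Row counts bottom-up:
  R → 5
  σ[g<4](R) → 2
  S → 6
  (σ[g<4](R) ⋈[f=a] S) → 1

== RESULT ==
g | f | c | a
2 | 8 | 3 | 8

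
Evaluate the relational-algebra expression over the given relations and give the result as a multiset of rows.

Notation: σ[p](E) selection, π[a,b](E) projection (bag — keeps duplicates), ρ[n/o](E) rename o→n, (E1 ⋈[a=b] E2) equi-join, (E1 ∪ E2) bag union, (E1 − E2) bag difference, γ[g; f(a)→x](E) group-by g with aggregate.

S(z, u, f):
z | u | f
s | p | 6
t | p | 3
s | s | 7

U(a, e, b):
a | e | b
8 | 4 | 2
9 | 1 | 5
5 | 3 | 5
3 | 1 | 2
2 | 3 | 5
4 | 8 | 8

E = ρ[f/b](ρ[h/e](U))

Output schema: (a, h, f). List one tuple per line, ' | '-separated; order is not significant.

Per-node cardinality:
  U → 6
  ρ[h/e](U) → 6
  ρ[f/b](ρ[h/e](U)) → 6

== RESULT ==
a | h | f
2 | 3 | 5
3 | 1 | 2
4 | 8 | 8
5 | 3 | 5
8 | 4 | 2
9 | 1 | 5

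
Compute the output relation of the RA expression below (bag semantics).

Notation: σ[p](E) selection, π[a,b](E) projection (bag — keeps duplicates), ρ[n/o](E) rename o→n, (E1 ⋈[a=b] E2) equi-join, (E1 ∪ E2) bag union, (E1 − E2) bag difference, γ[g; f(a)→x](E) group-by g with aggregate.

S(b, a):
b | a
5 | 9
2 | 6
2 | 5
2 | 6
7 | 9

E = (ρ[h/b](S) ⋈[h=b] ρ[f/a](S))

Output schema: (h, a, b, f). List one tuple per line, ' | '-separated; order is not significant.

Row counts bottom-up:
  S → 5
  ρ[h/b](S) → 5
  S → 5
  ρ[f/a](S) → 5
  (ρ[h/b](S) ⋈[h=b] ρ[f/a](S)) → 11

== RESULT ==
h | a | b | f
2 | 5 | 2 | 5
2 | 5 | 2 | 6
2 | 5 | 2 | 6
2 | 6 | 2 | 5
2 | 6 | 2 | 5
2 | 6 | 2 | 6
2 | 6 | 2 | 6
2 | 6 | 2 | 6
2 | 6 | 2 | 6
5 | 9 | 5 | 9
7 | 9 | 7 | 9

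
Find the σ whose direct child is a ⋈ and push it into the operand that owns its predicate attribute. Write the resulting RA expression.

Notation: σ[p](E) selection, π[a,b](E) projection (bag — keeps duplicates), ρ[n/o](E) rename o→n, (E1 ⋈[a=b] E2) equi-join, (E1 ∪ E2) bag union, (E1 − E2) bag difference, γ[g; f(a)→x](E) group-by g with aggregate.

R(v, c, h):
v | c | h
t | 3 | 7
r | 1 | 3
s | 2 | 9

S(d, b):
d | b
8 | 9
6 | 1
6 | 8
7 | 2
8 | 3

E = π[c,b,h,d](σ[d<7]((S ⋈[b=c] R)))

σ filters on d, owned by the left side.
E' = π[c,b,h,d]((σ[d<7](S) ⋈[b=c] R))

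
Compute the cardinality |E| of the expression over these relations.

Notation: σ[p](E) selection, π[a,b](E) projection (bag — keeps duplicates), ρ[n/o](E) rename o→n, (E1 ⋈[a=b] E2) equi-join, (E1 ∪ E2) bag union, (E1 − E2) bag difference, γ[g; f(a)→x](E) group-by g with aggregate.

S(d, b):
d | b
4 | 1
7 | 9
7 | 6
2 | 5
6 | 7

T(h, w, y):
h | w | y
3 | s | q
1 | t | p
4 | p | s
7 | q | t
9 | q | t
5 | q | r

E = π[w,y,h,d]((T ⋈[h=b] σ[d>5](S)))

Stepwise |·|:
  T → 6
  S → 5
  σ[d>5](S) → 3
  (T ⋈[h=b] σ[d>5](S)) → 2
  π[w,y,h,d]((T ⋈[h=b] σ[d>5](S))) → 2

|E| = 2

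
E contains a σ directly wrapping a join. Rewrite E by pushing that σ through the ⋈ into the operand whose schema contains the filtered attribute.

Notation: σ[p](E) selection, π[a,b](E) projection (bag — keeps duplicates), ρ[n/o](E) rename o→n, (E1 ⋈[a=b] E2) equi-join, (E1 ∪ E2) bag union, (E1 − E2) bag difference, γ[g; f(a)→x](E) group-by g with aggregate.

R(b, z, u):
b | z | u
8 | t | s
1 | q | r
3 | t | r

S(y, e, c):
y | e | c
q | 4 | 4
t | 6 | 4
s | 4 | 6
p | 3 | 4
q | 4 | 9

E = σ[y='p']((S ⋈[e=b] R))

σ filters on y, owned by the left side.
E' = (σ[y='p'](S) ⋈[e=b] R)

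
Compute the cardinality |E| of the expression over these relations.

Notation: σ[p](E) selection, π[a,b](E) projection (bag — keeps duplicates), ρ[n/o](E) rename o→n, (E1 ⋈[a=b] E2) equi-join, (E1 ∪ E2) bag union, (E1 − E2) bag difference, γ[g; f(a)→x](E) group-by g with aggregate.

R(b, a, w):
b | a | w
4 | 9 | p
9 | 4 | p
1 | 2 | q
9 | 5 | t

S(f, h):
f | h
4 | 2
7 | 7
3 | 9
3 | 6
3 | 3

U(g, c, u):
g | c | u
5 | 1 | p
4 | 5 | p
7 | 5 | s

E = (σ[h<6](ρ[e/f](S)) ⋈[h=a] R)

Subexpression sizes:
  S → 5
  ρ[e/f](S) → 5
  σ[h<6](ρ[e/f](S)) → 2
  R → 4
  (σ[h<6](ρ[e/f](S)) ⋈[h=a] R) → 1

|E| = 1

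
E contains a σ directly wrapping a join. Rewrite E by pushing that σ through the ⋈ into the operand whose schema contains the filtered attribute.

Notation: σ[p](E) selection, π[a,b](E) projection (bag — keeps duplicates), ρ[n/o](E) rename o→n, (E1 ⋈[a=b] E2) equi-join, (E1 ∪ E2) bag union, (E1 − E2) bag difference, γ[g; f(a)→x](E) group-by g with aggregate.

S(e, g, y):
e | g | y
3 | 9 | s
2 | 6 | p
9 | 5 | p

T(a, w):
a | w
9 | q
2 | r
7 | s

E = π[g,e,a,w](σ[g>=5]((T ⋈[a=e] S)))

σ filters on g, owned by the right side.
E' = π[g,e,a,w]((T ⋈[a=e] σ[g>=5](S)))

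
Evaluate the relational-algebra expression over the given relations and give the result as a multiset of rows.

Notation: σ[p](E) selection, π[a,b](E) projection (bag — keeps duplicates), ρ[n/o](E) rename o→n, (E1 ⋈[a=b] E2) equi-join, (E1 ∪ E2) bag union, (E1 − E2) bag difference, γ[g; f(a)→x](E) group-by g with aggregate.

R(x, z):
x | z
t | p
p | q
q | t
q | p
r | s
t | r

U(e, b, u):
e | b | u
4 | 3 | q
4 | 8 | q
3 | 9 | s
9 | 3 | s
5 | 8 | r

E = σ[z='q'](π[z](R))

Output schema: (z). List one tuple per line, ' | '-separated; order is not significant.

Subexpression sizes:
  R → 6
  π[z](R) → 6
  σ[z='q'](π[z](R)) → 1

== RESULT ==
z
q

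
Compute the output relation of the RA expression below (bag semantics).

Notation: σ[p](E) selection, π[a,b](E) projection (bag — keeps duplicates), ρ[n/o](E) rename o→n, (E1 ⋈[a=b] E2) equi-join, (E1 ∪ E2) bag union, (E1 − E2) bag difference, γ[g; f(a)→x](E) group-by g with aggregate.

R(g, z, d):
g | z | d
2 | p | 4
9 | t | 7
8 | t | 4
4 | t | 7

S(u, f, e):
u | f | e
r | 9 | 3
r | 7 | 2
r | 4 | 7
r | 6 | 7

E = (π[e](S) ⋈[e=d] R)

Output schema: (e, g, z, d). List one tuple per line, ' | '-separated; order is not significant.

Row counts bottom-up:
  S → 4
  π[e](S) → 4
  R → 4
  (π[e](S) ⋈[e=d] R) → 4

== RESULT ==
e | g | z | d
7 | 4 | t | 7
7 | 4 | t | 7
7 | 9 | t | 7
7 | 9 | t | 7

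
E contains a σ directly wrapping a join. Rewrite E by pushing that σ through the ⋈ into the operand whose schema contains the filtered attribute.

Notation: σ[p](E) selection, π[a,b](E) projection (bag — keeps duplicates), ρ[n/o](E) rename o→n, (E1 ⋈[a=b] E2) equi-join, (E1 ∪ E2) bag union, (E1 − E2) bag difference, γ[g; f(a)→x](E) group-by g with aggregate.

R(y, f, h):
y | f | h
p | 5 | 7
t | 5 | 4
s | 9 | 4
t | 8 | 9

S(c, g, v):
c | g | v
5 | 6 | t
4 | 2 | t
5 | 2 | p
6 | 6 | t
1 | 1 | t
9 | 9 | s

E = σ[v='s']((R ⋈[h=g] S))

σ filters on v, owned by the right side.
E' = (R ⋈[h=g] σ[v='s'](S))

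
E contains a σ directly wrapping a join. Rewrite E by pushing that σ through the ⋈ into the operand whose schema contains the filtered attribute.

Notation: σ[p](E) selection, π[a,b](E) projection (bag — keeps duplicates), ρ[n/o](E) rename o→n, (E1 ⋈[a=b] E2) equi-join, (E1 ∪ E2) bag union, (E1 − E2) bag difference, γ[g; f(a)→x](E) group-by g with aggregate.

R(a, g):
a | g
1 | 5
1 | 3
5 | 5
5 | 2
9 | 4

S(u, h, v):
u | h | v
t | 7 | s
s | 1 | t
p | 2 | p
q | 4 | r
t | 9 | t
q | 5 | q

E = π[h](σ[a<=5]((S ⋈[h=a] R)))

σ filters on a, owned by the right side.
E' = π[h]((S ⋈[h=a] σ[a<=5](R)))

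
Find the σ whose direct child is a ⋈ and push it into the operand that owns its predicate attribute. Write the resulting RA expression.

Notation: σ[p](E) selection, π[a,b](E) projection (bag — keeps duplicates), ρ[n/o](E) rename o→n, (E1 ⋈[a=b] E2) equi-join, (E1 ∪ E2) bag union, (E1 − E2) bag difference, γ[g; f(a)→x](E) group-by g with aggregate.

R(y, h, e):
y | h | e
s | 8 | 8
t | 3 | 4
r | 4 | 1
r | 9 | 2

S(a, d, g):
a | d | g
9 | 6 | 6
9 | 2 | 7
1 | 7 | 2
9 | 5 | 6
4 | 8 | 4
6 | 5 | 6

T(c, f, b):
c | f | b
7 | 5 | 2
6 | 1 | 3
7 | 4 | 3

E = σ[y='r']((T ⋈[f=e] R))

σ filters on y, owned by the right side.
E' = (T ⋈[f=e] σ[y='r'](R))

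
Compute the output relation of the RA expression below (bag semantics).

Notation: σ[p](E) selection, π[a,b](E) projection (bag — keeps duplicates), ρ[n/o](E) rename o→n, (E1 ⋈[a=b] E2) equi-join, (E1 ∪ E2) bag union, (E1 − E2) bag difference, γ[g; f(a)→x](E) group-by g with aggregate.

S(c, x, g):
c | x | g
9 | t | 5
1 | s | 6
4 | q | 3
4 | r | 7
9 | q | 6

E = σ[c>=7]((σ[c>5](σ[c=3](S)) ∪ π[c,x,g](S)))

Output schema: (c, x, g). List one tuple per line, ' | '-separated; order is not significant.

Per-node cardinality:
  S → 5
  σ[c=3](S) → 0
  σ[c>5](σ[c=3](S)) → 0
  S → 5
  π[c,x,g](S) → 5
  (σ[c>5](σ[c=3](S)) ∪ π[c,x,g](S)) → 5
  σ[c>=7]((σ[c>5](σ[c=3](S)) ∪ π[c,x,g](S))) → 2

== RESULT ==
c | x | g
9 | q | 6
9 | t | 5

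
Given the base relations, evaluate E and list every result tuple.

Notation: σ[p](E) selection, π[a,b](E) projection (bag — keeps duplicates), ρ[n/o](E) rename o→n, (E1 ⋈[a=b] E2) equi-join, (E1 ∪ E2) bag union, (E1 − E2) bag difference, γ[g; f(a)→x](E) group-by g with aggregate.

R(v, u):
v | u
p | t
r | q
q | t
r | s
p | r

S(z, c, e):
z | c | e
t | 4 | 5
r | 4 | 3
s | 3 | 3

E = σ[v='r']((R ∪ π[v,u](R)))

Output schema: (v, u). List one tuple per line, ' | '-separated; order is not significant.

Subexpression sizes:
  R → 5
  R → 5
  π[v,u](R) → 5
  (R ∪ π[v,u](R)) → 10
  σ[v='r']((R ∪ π[v,u](R))) → 4

== RESULT ==
v | u
r | q
r | q
r | s
r | s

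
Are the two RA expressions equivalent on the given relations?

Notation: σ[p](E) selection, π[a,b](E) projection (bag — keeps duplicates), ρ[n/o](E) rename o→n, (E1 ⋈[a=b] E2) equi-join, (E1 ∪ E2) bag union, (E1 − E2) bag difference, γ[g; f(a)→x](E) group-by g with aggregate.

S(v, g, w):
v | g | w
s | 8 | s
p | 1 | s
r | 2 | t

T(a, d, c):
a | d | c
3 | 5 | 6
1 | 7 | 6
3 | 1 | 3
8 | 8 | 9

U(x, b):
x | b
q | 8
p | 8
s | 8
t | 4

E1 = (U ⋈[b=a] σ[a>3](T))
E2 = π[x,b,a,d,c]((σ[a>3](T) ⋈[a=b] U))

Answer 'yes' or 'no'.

E1 row counts bottom-up:
  U → 4
  T → 4
  σ[a>3](T) → 1
  (U ⋈[b=a] σ[a>3](T)) → 3
E2 row counts bottom-up:
  T → 4
  σ[a>3](T) → 1
  U → 4
  (σ[a>3](T) ⋈[a=b] U) → 3
  π[x,b,a,d,c]((σ[a>3](T) ⋈[a=b] U)) → 3

E1 and E2 produce the same multiset:
x | b | a | d | c
p | 8 | 8 | 8 | 9
q | 8 | 8 | 8 | 9
s | 8 | 8 | 8 | 9

yes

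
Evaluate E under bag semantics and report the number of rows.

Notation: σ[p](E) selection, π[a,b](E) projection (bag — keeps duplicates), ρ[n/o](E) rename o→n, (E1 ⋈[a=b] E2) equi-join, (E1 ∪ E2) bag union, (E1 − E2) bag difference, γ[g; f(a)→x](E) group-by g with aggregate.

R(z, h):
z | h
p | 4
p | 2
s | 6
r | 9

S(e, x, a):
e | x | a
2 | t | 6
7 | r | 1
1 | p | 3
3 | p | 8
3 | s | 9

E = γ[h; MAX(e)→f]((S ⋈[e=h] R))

Row counts bottom-up:
  S → 5
  R → 4
  (S ⋈[e=h] R) → 1
  γ[h; MAX(e)→f]((S ⋈[e=h] R)) → 1

|E| = 1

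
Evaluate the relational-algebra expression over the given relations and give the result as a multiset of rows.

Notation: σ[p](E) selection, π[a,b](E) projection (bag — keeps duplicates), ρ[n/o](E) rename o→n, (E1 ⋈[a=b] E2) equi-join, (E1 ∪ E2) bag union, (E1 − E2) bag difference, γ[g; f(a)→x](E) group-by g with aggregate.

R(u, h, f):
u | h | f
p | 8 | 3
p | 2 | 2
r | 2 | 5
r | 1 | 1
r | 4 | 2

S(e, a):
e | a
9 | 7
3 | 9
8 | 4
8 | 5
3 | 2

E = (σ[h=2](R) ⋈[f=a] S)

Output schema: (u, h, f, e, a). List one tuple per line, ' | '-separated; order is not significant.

Per-node cardinality:
  R → 5
  σ[h=2](R) → 2
  S → 5
  (σ[h=2](R) ⋈[f=a] S) → 2

== RESULT ==
u | h | f | e | a
p | 2 | 2 | 3 | 2
r | 2 | 5 | 8 | 5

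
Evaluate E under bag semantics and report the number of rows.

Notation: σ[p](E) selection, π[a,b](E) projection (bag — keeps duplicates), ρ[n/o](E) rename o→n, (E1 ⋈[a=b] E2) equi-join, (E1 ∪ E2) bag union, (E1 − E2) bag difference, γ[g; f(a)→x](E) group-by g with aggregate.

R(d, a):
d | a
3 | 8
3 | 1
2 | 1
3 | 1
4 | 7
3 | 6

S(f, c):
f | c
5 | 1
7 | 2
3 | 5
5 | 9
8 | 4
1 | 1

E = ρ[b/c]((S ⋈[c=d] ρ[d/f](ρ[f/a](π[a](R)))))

Row counts bottom-up:
  S → 6
  R → 6
  π[a](R) → 6
  ρ[f/a](π[a](R)) → 6
  ρ[d/f](ρ[f/a](π[a](R))) → 6
  (S ⋈[c=d] ρ[d/f](ρ[f/a](π[a](R)))) → 6
  ρ[b/c]((S ⋈[c=d] ρ[d/f](ρ[f/a](π[a](R))))) → 6

|E| = 6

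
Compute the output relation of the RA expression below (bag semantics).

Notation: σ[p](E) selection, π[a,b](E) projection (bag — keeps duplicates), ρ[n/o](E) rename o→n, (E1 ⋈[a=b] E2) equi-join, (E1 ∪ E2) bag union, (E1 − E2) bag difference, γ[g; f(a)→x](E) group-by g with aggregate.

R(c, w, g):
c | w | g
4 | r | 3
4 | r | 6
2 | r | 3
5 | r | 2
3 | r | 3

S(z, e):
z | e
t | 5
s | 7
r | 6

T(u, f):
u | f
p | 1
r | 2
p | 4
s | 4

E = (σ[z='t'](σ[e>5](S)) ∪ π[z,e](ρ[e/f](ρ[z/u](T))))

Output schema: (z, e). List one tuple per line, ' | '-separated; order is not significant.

Row counts bottom-up:
  S → 3
  σ[e>5](S) → 2
  σ[z='t'](σ[e>5](S)) → 0
  T → 4
  ρ[z/u](T) → 4
  ρ[e/f](ρ[z/u](T)) → 4
  π[z,e](ρ[e/f](ρ[z/u](T))) → 4
  (σ[z='t'](σ[e>5](S)) ∪ π[z,e](ρ[e/f](ρ[z/u](T)))) → 4

== RESULT ==
z | e
p | 1
p | 4
r | 2
s | 4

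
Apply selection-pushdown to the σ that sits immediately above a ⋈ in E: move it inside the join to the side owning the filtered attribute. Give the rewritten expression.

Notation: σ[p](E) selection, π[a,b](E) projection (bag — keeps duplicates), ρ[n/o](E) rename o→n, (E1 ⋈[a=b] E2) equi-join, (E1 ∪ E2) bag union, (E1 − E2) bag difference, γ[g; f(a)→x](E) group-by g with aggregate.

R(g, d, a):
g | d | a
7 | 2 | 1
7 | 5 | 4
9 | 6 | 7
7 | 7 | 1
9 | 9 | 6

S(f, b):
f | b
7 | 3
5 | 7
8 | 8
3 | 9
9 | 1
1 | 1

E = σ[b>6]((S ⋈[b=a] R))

σ filters on b, owned by the left side.
E' = (σ[b>6](S) ⋈[b=a] R)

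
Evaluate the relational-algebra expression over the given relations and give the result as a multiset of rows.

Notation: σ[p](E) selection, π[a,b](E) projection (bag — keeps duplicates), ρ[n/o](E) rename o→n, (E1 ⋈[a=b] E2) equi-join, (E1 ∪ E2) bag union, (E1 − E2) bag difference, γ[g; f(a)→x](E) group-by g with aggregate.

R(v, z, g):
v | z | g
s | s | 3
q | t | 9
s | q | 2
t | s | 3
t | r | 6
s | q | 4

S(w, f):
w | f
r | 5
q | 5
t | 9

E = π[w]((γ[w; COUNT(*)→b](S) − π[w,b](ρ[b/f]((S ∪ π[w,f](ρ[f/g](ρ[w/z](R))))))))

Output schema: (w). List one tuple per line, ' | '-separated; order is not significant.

Subexpression sizes:
  S → 3
  γ[w; COUNT(*)→b](S) → 3
  S → 3
  R → 6
  ρ[w/z](R) → 6
  ρ[f/g](ρ[w/z](R)) → 6
  π[w,f](ρ[f/g](ρ[w/z](R))) → 6
  (S ∪ π[w,f](ρ[f/g](ρ[w/z](R)))) → 9
  ρ[b/f]((S ∪ π[w,f](ρ[f/g](ρ[w/z](R))))) → 9
  π[w,b](ρ[b/f]((S ∪ π[w,f](ρ[f/g](ρ[w/z](R)))))) → 9
  (γ[w; COUNT(*)→b](S) − π[w,b](ρ[b/f]((S ∪ π[w,f](ρ[f/g](ρ[w/z](R))))))) → 3
  π[w]((γ[w; COUNT(*)→b](S) − π[w,b](ρ[b/f]((S ∪ π[w,f](ρ[f/g](ρ[w/z](R)))))))) → 3

== RESULT ==
w
q
r
t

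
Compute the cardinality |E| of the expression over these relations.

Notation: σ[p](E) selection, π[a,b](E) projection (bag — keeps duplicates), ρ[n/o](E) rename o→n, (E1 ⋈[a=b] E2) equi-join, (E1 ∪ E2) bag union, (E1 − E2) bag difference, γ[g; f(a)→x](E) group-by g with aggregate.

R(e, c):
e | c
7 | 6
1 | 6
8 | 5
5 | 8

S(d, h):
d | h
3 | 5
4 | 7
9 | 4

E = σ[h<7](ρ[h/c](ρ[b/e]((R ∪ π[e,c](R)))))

Row counts bottom-up:
  R → 4
  R → 4
  π[e,c](R) → 4
  (R ∪ π[e,c](R)) → 8
  ρ[b/e]((R ∪ π[e,c](R))) → 8
  ρ[h/c](ρ[b/e]((R ∪ π[e,c](R)))) → 8
  σ[h<7](ρ[h/c](ρ[b/e]((R ∪ π[e,c](R))))) → 6

|E| = 6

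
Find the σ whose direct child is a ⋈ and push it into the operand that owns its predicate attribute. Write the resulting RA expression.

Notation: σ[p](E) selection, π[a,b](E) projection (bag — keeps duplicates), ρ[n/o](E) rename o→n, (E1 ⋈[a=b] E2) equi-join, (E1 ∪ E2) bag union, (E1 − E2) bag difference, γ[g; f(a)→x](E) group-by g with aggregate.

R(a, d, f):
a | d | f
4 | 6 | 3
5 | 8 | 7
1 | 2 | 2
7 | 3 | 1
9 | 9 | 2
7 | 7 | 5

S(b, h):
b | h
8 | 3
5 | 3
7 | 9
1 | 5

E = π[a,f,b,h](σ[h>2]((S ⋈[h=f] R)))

σ filters on h, owned by the left side.
E' = π[a,f,b,h]((σ[h>2](S) ⋈[h=f] R))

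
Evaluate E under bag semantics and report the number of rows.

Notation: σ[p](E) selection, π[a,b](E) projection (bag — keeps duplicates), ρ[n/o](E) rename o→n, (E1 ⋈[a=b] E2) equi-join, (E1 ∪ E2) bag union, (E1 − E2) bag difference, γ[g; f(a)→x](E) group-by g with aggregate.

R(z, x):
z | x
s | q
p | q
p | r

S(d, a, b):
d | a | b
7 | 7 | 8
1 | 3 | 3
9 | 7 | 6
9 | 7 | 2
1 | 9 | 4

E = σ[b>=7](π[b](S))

Subexpression sizes:
  S → 5
  π[b](S) → 5
  σ[b>=7](π[b](S)) → 1

|E| = 1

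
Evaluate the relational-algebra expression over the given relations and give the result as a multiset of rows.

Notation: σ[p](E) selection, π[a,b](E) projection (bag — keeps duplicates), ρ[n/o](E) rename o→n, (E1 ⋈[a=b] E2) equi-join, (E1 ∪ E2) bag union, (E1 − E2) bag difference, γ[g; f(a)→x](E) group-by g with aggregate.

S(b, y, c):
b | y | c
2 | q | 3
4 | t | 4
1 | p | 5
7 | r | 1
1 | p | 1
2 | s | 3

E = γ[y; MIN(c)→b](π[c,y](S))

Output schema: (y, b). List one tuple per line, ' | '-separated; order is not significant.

Stepwise |·|:
  S → 6
  π[c,y](S) → 6
  γ[y; MIN(c)→b](π[c,y](S)) → 5

== RESULT ==
y | b
p | 1
q | 3
r | 1
s | 3
t | 4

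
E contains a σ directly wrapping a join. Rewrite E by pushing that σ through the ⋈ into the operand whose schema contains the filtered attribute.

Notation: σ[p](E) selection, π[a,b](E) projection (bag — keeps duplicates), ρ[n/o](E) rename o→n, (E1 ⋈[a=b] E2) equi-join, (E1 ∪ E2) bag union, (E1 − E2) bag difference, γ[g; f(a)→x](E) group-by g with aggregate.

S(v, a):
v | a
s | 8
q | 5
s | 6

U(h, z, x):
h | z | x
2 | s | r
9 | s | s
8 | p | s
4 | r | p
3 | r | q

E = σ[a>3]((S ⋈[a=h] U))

σ filters on a, owned by the left side.
E' = (σ[a>3](S) ⋈[a=h] U)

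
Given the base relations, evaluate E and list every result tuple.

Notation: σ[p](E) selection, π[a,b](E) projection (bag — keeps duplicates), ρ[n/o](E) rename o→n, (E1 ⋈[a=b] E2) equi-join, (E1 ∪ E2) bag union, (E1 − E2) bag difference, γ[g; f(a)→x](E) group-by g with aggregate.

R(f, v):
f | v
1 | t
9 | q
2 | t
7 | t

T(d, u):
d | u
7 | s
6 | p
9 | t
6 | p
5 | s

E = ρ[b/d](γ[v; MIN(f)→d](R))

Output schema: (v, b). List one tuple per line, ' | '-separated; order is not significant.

Subexpression sizes:
  R → 4
  γ[v; MIN(f)→d](R) → 2
  ρ[b/d](γ[v; MIN(f)→d](R)) → 2

== RESULT ==
v | b
q | 9
t | 1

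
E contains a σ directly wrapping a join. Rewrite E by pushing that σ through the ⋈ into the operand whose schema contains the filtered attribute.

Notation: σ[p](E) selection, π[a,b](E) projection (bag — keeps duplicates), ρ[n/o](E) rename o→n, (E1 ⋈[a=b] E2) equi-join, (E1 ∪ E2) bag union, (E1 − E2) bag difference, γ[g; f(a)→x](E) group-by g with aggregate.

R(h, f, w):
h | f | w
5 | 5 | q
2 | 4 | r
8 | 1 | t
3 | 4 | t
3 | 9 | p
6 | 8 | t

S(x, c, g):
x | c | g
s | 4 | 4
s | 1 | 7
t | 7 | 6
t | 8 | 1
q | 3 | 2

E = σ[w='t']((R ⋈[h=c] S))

σ filters on w, owned by the left side.
E' = (σ[w='t'](R) ⋈[h=c] S)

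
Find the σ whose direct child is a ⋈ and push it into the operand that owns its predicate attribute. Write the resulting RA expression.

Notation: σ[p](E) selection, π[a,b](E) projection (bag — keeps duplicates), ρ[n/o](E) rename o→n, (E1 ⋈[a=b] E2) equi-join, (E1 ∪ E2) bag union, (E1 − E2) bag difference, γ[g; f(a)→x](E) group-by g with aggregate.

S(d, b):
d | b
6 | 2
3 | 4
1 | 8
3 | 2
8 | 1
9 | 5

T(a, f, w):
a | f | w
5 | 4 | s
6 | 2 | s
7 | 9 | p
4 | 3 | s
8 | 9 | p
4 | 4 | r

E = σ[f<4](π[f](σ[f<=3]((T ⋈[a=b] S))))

σ filters on f, owned by the left side.
E' = σ[f<4](π[f]((σ[f<=3](T) ⋈[a=b] S)))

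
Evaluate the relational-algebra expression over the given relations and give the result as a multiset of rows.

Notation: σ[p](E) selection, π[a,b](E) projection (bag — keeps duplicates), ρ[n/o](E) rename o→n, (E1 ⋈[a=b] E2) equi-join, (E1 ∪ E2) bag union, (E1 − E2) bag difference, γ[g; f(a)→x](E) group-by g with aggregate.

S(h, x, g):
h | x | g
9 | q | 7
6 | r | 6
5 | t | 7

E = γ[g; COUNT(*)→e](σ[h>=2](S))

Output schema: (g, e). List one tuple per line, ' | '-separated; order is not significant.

Stepwise |·|:
  S → 3
  σ[h>=2](S) → 3
  γ[g; COUNT(*)→e](σ[h>=2](S)) → 2

== RESULT ==
g | e
6 | 1
7 | 2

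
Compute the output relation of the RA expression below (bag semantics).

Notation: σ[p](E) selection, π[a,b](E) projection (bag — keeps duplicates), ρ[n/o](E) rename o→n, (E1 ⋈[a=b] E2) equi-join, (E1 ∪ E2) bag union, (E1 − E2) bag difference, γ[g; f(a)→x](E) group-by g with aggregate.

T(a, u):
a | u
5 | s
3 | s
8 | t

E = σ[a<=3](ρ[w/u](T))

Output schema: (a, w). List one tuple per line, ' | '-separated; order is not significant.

Per-node cardinality:
  T → 3
  ρ[w/u](T) → 3
  σ[a<=3](ρ[w/u](T)) → 1

== RESULT ==
a | w
3 | s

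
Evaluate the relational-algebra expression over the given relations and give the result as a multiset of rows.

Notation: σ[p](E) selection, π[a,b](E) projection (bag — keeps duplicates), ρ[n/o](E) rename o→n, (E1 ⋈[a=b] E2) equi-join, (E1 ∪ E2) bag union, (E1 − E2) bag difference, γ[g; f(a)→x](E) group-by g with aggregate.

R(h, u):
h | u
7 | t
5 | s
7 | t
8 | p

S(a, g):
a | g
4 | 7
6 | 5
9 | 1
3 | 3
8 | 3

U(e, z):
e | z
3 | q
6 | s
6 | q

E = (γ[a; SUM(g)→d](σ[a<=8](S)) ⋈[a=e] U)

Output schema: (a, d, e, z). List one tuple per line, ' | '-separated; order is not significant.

Subexpression sizes:
  S → 5
  σ[a<=8](S) → 4
  γ[a; SUM(g)→d](σ[a<=8](S)) → 4
  U → 3
  (γ[a; SUM(g)→d](σ[a<=8](S)) ⋈[a=e] U) → 3

== RESULT ==
a | d | e | z
3 | 3 | 3 | q
6 | 5 | 6 | q
6 | 5 | 6 | s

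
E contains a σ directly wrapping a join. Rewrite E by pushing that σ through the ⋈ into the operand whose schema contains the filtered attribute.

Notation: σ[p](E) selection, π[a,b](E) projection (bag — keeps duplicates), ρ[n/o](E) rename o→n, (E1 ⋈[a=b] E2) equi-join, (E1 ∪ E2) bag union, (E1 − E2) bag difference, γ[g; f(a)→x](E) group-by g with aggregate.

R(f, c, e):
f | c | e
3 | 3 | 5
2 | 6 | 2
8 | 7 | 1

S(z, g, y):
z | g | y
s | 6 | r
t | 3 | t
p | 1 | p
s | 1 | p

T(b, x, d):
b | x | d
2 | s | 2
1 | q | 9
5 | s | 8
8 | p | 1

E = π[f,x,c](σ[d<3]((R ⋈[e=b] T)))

σ filters on d, owned by the right side.
E' = π[f,x,c]((R ⋈[e=b] σ[d<3](T)))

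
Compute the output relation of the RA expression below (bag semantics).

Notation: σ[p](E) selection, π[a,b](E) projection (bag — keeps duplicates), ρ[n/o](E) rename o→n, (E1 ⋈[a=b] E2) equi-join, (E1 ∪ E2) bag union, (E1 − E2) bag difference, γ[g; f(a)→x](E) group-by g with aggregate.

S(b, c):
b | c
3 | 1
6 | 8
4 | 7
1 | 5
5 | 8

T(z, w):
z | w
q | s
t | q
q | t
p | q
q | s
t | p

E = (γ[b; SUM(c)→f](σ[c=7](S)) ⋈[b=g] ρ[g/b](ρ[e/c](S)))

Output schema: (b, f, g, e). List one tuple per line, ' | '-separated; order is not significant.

Subexpression sizes:
  S → 5
  σ[c=7](S) → 1
  γ[b; SUM(c)→f](σ[c=7](S)) → 1
  S → 5
  ρ[e/c](S) → 5
  ρ[g/b](ρ[e/c](S)) → 5
  (γ[b; SUM(c)→f](σ[c=7](S)) ⋈[b=g] ρ[g/b](ρ[e/c](S))) → 1

== RESULT ==
b | f | g | e
4 | 7 | 4 | 7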